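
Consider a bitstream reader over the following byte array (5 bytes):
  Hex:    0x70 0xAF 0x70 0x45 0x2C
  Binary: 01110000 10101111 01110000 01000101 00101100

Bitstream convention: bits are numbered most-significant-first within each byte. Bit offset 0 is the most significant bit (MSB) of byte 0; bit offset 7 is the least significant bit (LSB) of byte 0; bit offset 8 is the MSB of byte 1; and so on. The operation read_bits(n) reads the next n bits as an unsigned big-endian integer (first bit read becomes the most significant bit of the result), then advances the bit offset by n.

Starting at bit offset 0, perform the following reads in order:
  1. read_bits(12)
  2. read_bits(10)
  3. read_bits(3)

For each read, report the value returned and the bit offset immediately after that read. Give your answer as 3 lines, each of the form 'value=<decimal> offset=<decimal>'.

Answer: value=1802 offset=12
value=988 offset=22
value=0 offset=25

Derivation:
Read 1: bits[0:12] width=12 -> value=1802 (bin 011100001010); offset now 12 = byte 1 bit 4; 28 bits remain
Read 2: bits[12:22] width=10 -> value=988 (bin 1111011100); offset now 22 = byte 2 bit 6; 18 bits remain
Read 3: bits[22:25] width=3 -> value=0 (bin 000); offset now 25 = byte 3 bit 1; 15 bits remain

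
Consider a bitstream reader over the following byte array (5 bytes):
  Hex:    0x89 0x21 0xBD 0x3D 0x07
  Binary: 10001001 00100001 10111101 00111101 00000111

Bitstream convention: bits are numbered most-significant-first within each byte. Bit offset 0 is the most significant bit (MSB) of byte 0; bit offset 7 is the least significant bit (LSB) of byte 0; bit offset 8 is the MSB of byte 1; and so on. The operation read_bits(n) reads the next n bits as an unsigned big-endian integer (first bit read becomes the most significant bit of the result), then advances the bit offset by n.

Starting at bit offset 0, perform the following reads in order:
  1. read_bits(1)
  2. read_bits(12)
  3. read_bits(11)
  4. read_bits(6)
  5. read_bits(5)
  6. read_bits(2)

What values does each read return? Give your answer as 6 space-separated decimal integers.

Answer: 1 292 445 15 8 0

Derivation:
Read 1: bits[0:1] width=1 -> value=1 (bin 1); offset now 1 = byte 0 bit 1; 39 bits remain
Read 2: bits[1:13] width=12 -> value=292 (bin 000100100100); offset now 13 = byte 1 bit 5; 27 bits remain
Read 3: bits[13:24] width=11 -> value=445 (bin 00110111101); offset now 24 = byte 3 bit 0; 16 bits remain
Read 4: bits[24:30] width=6 -> value=15 (bin 001111); offset now 30 = byte 3 bit 6; 10 bits remain
Read 5: bits[30:35] width=5 -> value=8 (bin 01000); offset now 35 = byte 4 bit 3; 5 bits remain
Read 6: bits[35:37] width=2 -> value=0 (bin 00); offset now 37 = byte 4 bit 5; 3 bits remain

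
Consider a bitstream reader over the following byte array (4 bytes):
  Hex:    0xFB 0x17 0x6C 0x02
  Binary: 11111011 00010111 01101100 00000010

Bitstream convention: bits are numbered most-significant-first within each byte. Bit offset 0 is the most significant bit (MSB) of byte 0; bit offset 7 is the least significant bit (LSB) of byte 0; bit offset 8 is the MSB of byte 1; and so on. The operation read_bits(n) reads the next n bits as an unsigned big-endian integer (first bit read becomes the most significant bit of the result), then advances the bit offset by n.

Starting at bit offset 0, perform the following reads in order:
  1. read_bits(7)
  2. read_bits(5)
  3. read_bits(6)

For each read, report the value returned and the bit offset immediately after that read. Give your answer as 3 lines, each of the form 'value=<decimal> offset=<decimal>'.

Read 1: bits[0:7] width=7 -> value=125 (bin 1111101); offset now 7 = byte 0 bit 7; 25 bits remain
Read 2: bits[7:12] width=5 -> value=17 (bin 10001); offset now 12 = byte 1 bit 4; 20 bits remain
Read 3: bits[12:18] width=6 -> value=29 (bin 011101); offset now 18 = byte 2 bit 2; 14 bits remain

Answer: value=125 offset=7
value=17 offset=12
value=29 offset=18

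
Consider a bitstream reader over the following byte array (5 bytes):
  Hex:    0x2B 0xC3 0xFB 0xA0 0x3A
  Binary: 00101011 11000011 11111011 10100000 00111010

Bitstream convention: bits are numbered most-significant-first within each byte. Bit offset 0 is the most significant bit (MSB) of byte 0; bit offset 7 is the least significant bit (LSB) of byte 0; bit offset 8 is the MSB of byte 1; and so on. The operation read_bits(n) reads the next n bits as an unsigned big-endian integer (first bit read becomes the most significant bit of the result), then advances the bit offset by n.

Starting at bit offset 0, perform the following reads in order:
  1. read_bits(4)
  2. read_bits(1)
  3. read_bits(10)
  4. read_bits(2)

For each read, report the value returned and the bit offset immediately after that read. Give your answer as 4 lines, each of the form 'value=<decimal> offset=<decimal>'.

Answer: value=2 offset=4
value=1 offset=5
value=481 offset=15
value=3 offset=17

Derivation:
Read 1: bits[0:4] width=4 -> value=2 (bin 0010); offset now 4 = byte 0 bit 4; 36 bits remain
Read 2: bits[4:5] width=1 -> value=1 (bin 1); offset now 5 = byte 0 bit 5; 35 bits remain
Read 3: bits[5:15] width=10 -> value=481 (bin 0111100001); offset now 15 = byte 1 bit 7; 25 bits remain
Read 4: bits[15:17] width=2 -> value=3 (bin 11); offset now 17 = byte 2 bit 1; 23 bits remain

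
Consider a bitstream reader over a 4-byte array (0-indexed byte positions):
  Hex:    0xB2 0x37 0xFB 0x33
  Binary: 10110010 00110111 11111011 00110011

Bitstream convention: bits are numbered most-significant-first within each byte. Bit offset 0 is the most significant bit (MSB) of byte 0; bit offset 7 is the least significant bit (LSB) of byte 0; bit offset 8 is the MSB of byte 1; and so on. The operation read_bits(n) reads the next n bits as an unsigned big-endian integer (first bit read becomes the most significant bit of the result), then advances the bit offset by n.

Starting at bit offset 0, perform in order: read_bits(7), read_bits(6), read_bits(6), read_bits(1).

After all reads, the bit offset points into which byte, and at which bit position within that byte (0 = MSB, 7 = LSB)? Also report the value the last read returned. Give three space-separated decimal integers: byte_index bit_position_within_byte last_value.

Read 1: bits[0:7] width=7 -> value=89 (bin 1011001); offset now 7 = byte 0 bit 7; 25 bits remain
Read 2: bits[7:13] width=6 -> value=6 (bin 000110); offset now 13 = byte 1 bit 5; 19 bits remain
Read 3: bits[13:19] width=6 -> value=63 (bin 111111); offset now 19 = byte 2 bit 3; 13 bits remain
Read 4: bits[19:20] width=1 -> value=1 (bin 1); offset now 20 = byte 2 bit 4; 12 bits remain

Answer: 2 4 1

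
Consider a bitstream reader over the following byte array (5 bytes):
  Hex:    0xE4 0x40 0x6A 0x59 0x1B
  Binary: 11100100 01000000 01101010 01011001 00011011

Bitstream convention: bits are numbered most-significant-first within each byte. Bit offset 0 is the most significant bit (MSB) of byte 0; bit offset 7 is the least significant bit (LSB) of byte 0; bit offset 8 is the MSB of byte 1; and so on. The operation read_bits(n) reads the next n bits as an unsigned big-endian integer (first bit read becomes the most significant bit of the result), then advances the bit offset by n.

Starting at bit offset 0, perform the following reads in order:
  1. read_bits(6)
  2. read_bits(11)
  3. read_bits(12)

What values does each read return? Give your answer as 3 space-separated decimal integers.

Answer: 57 128 3403

Derivation:
Read 1: bits[0:6] width=6 -> value=57 (bin 111001); offset now 6 = byte 0 bit 6; 34 bits remain
Read 2: bits[6:17] width=11 -> value=128 (bin 00010000000); offset now 17 = byte 2 bit 1; 23 bits remain
Read 3: bits[17:29] width=12 -> value=3403 (bin 110101001011); offset now 29 = byte 3 bit 5; 11 bits remain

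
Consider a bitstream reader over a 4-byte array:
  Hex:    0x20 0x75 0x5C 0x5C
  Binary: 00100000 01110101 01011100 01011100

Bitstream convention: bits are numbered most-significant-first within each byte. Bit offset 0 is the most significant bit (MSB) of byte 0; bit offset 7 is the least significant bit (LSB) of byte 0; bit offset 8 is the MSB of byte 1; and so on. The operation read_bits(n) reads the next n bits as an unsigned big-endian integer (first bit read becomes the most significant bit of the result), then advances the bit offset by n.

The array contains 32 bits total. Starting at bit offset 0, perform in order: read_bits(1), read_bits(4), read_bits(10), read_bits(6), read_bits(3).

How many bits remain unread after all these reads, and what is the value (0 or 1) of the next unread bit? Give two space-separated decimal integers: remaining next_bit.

Answer: 8 0

Derivation:
Read 1: bits[0:1] width=1 -> value=0 (bin 0); offset now 1 = byte 0 bit 1; 31 bits remain
Read 2: bits[1:5] width=4 -> value=4 (bin 0100); offset now 5 = byte 0 bit 5; 27 bits remain
Read 3: bits[5:15] width=10 -> value=58 (bin 0000111010); offset now 15 = byte 1 bit 7; 17 bits remain
Read 4: bits[15:21] width=6 -> value=43 (bin 101011); offset now 21 = byte 2 bit 5; 11 bits remain
Read 5: bits[21:24] width=3 -> value=4 (bin 100); offset now 24 = byte 3 bit 0; 8 bits remain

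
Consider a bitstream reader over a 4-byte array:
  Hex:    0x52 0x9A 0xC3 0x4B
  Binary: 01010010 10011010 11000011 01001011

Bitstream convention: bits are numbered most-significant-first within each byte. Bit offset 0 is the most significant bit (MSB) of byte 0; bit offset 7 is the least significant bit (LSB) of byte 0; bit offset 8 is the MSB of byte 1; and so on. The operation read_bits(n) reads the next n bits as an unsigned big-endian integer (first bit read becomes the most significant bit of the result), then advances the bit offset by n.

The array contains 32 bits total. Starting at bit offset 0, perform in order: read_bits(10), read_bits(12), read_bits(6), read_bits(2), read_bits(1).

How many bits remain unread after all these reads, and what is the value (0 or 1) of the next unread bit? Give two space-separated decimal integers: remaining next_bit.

Answer: 1 1

Derivation:
Read 1: bits[0:10] width=10 -> value=330 (bin 0101001010); offset now 10 = byte 1 bit 2; 22 bits remain
Read 2: bits[10:22] width=12 -> value=1712 (bin 011010110000); offset now 22 = byte 2 bit 6; 10 bits remain
Read 3: bits[22:28] width=6 -> value=52 (bin 110100); offset now 28 = byte 3 bit 4; 4 bits remain
Read 4: bits[28:30] width=2 -> value=2 (bin 10); offset now 30 = byte 3 bit 6; 2 bits remain
Read 5: bits[30:31] width=1 -> value=1 (bin 1); offset now 31 = byte 3 bit 7; 1 bits remain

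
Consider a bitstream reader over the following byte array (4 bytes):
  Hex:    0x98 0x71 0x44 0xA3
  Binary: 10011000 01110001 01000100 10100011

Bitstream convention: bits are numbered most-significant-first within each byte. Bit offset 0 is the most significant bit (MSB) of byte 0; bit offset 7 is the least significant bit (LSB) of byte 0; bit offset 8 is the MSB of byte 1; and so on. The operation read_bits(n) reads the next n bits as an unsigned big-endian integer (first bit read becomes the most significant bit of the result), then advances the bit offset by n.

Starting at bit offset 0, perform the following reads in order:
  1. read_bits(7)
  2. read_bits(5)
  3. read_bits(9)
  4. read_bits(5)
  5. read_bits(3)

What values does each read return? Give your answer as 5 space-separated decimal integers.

Read 1: bits[0:7] width=7 -> value=76 (bin 1001100); offset now 7 = byte 0 bit 7; 25 bits remain
Read 2: bits[7:12] width=5 -> value=7 (bin 00111); offset now 12 = byte 1 bit 4; 20 bits remain
Read 3: bits[12:21] width=9 -> value=40 (bin 000101000); offset now 21 = byte 2 bit 5; 11 bits remain
Read 4: bits[21:26] width=5 -> value=18 (bin 10010); offset now 26 = byte 3 bit 2; 6 bits remain
Read 5: bits[26:29] width=3 -> value=4 (bin 100); offset now 29 = byte 3 bit 5; 3 bits remain

Answer: 76 7 40 18 4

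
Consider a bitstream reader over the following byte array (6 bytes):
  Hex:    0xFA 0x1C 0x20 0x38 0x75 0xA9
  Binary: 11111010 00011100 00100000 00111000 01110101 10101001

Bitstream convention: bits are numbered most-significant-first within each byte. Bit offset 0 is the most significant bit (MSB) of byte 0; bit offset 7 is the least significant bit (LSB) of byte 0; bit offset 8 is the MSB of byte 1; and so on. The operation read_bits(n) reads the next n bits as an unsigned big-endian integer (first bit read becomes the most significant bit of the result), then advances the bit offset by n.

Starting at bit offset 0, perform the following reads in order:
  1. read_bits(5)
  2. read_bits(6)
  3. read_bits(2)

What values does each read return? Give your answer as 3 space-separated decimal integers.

Read 1: bits[0:5] width=5 -> value=31 (bin 11111); offset now 5 = byte 0 bit 5; 43 bits remain
Read 2: bits[5:11] width=6 -> value=16 (bin 010000); offset now 11 = byte 1 bit 3; 37 bits remain
Read 3: bits[11:13] width=2 -> value=3 (bin 11); offset now 13 = byte 1 bit 5; 35 bits remain

Answer: 31 16 3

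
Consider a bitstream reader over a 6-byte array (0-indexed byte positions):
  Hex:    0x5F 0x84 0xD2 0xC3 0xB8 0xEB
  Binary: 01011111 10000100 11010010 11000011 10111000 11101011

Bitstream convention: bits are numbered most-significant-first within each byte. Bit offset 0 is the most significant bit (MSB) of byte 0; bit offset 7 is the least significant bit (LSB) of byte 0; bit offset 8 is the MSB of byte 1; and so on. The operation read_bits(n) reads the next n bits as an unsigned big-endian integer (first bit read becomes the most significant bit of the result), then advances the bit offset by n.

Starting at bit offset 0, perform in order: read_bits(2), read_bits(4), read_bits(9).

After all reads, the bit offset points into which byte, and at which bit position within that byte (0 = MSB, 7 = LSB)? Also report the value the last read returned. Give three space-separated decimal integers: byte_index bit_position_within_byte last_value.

Read 1: bits[0:2] width=2 -> value=1 (bin 01); offset now 2 = byte 0 bit 2; 46 bits remain
Read 2: bits[2:6] width=4 -> value=7 (bin 0111); offset now 6 = byte 0 bit 6; 42 bits remain
Read 3: bits[6:15] width=9 -> value=450 (bin 111000010); offset now 15 = byte 1 bit 7; 33 bits remain

Answer: 1 7 450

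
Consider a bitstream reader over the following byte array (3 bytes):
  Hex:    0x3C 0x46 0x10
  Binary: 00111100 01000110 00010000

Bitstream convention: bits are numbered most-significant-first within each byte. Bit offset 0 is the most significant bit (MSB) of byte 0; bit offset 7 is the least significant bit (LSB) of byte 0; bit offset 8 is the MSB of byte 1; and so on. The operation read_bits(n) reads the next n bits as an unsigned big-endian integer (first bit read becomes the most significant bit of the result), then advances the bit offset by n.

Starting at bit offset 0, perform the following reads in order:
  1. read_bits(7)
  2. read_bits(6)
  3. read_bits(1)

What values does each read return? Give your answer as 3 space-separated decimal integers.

Read 1: bits[0:7] width=7 -> value=30 (bin 0011110); offset now 7 = byte 0 bit 7; 17 bits remain
Read 2: bits[7:13] width=6 -> value=8 (bin 001000); offset now 13 = byte 1 bit 5; 11 bits remain
Read 3: bits[13:14] width=1 -> value=1 (bin 1); offset now 14 = byte 1 bit 6; 10 bits remain

Answer: 30 8 1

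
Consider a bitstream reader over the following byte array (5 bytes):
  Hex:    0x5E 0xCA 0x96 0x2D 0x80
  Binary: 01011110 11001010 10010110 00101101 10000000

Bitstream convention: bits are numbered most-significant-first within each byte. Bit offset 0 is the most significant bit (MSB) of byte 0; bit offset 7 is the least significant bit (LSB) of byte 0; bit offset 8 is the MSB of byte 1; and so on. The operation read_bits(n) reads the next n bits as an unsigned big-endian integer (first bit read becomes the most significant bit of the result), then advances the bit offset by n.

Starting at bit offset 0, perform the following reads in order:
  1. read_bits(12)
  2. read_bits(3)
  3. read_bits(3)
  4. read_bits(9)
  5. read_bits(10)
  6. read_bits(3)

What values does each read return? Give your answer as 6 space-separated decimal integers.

Read 1: bits[0:12] width=12 -> value=1516 (bin 010111101100); offset now 12 = byte 1 bit 4; 28 bits remain
Read 2: bits[12:15] width=3 -> value=5 (bin 101); offset now 15 = byte 1 bit 7; 25 bits remain
Read 3: bits[15:18] width=3 -> value=2 (bin 010); offset now 18 = byte 2 bit 2; 22 bits remain
Read 4: bits[18:27] width=9 -> value=177 (bin 010110001); offset now 27 = byte 3 bit 3; 13 bits remain
Read 5: bits[27:37] width=10 -> value=432 (bin 0110110000); offset now 37 = byte 4 bit 5; 3 bits remain
Read 6: bits[37:40] width=3 -> value=0 (bin 000); offset now 40 = byte 5 bit 0; 0 bits remain

Answer: 1516 5 2 177 432 0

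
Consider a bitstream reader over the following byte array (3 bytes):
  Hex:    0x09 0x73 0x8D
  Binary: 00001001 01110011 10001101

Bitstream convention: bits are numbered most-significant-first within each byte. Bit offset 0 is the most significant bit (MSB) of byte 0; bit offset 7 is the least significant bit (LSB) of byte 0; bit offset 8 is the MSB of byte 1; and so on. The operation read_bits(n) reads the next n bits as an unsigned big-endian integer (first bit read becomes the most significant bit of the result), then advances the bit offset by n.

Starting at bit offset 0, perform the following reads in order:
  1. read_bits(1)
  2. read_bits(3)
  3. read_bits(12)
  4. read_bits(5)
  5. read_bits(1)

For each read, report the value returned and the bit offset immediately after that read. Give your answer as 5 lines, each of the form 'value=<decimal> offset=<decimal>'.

Read 1: bits[0:1] width=1 -> value=0 (bin 0); offset now 1 = byte 0 bit 1; 23 bits remain
Read 2: bits[1:4] width=3 -> value=0 (bin 000); offset now 4 = byte 0 bit 4; 20 bits remain
Read 3: bits[4:16] width=12 -> value=2419 (bin 100101110011); offset now 16 = byte 2 bit 0; 8 bits remain
Read 4: bits[16:21] width=5 -> value=17 (bin 10001); offset now 21 = byte 2 bit 5; 3 bits remain
Read 5: bits[21:22] width=1 -> value=1 (bin 1); offset now 22 = byte 2 bit 6; 2 bits remain

Answer: value=0 offset=1
value=0 offset=4
value=2419 offset=16
value=17 offset=21
value=1 offset=22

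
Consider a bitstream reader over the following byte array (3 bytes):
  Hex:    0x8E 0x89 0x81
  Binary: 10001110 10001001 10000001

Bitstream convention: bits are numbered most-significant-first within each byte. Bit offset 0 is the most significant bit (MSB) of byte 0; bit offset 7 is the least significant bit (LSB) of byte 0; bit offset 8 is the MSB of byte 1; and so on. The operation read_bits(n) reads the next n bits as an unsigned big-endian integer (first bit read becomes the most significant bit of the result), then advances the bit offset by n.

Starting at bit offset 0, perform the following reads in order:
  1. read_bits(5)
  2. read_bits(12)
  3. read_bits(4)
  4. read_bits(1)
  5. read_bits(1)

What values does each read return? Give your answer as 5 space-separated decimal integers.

Read 1: bits[0:5] width=5 -> value=17 (bin 10001); offset now 5 = byte 0 bit 5; 19 bits remain
Read 2: bits[5:17] width=12 -> value=3347 (bin 110100010011); offset now 17 = byte 2 bit 1; 7 bits remain
Read 3: bits[17:21] width=4 -> value=0 (bin 0000); offset now 21 = byte 2 bit 5; 3 bits remain
Read 4: bits[21:22] width=1 -> value=0 (bin 0); offset now 22 = byte 2 bit 6; 2 bits remain
Read 5: bits[22:23] width=1 -> value=0 (bin 0); offset now 23 = byte 2 bit 7; 1 bits remain

Answer: 17 3347 0 0 0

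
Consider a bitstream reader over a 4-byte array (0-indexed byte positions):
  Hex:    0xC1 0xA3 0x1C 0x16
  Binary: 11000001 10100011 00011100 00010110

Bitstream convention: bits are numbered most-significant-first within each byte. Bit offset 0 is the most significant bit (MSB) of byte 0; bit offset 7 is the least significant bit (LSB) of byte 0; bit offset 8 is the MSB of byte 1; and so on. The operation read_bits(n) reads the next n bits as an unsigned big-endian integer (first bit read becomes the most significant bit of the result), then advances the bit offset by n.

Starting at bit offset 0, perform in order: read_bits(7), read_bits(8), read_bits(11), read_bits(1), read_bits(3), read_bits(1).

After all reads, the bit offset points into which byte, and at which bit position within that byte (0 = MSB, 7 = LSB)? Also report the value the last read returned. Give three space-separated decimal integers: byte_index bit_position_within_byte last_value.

Answer: 3 7 1

Derivation:
Read 1: bits[0:7] width=7 -> value=96 (bin 1100000); offset now 7 = byte 0 bit 7; 25 bits remain
Read 2: bits[7:15] width=8 -> value=209 (bin 11010001); offset now 15 = byte 1 bit 7; 17 bits remain
Read 3: bits[15:26] width=11 -> value=1136 (bin 10001110000); offset now 26 = byte 3 bit 2; 6 bits remain
Read 4: bits[26:27] width=1 -> value=0 (bin 0); offset now 27 = byte 3 bit 3; 5 bits remain
Read 5: bits[27:30] width=3 -> value=5 (bin 101); offset now 30 = byte 3 bit 6; 2 bits remain
Read 6: bits[30:31] width=1 -> value=1 (bin 1); offset now 31 = byte 3 bit 7; 1 bits remain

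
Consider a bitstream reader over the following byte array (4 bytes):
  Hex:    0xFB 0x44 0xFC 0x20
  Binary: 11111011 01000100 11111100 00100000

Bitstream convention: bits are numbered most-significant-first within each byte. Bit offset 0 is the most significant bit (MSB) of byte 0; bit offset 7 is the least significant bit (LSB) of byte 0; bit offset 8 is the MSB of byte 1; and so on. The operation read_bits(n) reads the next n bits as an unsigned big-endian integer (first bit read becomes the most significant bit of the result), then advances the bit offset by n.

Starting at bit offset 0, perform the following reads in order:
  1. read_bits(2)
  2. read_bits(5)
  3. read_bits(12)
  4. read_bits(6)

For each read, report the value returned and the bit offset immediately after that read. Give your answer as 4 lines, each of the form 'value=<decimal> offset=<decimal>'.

Read 1: bits[0:2] width=2 -> value=3 (bin 11); offset now 2 = byte 0 bit 2; 30 bits remain
Read 2: bits[2:7] width=5 -> value=29 (bin 11101); offset now 7 = byte 0 bit 7; 25 bits remain
Read 3: bits[7:19] width=12 -> value=2599 (bin 101000100111); offset now 19 = byte 2 bit 3; 13 bits remain
Read 4: bits[19:25] width=6 -> value=56 (bin 111000); offset now 25 = byte 3 bit 1; 7 bits remain

Answer: value=3 offset=2
value=29 offset=7
value=2599 offset=19
value=56 offset=25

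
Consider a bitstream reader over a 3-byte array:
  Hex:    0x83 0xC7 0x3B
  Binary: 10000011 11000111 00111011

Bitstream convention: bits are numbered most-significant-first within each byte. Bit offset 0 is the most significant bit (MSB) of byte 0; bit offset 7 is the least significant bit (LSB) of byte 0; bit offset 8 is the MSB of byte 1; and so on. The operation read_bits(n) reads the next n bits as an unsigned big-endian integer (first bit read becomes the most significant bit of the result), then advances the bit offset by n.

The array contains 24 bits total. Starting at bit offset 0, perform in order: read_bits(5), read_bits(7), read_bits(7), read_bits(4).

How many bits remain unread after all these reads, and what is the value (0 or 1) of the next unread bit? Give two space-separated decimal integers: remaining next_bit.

Answer: 1 1

Derivation:
Read 1: bits[0:5] width=5 -> value=16 (bin 10000); offset now 5 = byte 0 bit 5; 19 bits remain
Read 2: bits[5:12] width=7 -> value=60 (bin 0111100); offset now 12 = byte 1 bit 4; 12 bits remain
Read 3: bits[12:19] width=7 -> value=57 (bin 0111001); offset now 19 = byte 2 bit 3; 5 bits remain
Read 4: bits[19:23] width=4 -> value=13 (bin 1101); offset now 23 = byte 2 bit 7; 1 bits remain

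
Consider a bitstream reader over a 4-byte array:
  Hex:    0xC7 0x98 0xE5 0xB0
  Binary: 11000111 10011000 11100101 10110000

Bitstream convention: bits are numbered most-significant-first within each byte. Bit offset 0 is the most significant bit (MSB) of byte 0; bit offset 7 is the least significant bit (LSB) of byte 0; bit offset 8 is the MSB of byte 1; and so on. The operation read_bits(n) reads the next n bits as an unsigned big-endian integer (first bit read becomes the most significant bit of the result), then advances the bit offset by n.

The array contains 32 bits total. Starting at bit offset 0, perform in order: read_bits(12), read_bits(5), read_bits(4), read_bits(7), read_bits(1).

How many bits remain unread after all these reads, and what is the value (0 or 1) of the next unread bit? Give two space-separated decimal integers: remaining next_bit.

Answer: 3 0

Derivation:
Read 1: bits[0:12] width=12 -> value=3193 (bin 110001111001); offset now 12 = byte 1 bit 4; 20 bits remain
Read 2: bits[12:17] width=5 -> value=17 (bin 10001); offset now 17 = byte 2 bit 1; 15 bits remain
Read 3: bits[17:21] width=4 -> value=12 (bin 1100); offset now 21 = byte 2 bit 5; 11 bits remain
Read 4: bits[21:28] width=7 -> value=91 (bin 1011011); offset now 28 = byte 3 bit 4; 4 bits remain
Read 5: bits[28:29] width=1 -> value=0 (bin 0); offset now 29 = byte 3 bit 5; 3 bits remain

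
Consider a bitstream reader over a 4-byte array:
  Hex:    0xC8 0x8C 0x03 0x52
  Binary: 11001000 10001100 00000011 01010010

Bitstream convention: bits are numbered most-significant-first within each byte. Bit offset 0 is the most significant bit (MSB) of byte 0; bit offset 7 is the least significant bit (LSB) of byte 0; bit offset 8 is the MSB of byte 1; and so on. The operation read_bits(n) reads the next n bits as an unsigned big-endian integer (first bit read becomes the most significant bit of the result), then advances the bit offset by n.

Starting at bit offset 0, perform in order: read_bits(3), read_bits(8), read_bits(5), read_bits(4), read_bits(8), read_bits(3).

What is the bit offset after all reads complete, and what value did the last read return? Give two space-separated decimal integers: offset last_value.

Read 1: bits[0:3] width=3 -> value=6 (bin 110); offset now 3 = byte 0 bit 3; 29 bits remain
Read 2: bits[3:11] width=8 -> value=68 (bin 01000100); offset now 11 = byte 1 bit 3; 21 bits remain
Read 3: bits[11:16] width=5 -> value=12 (bin 01100); offset now 16 = byte 2 bit 0; 16 bits remain
Read 4: bits[16:20] width=4 -> value=0 (bin 0000); offset now 20 = byte 2 bit 4; 12 bits remain
Read 5: bits[20:28] width=8 -> value=53 (bin 00110101); offset now 28 = byte 3 bit 4; 4 bits remain
Read 6: bits[28:31] width=3 -> value=1 (bin 001); offset now 31 = byte 3 bit 7; 1 bits remain

Answer: 31 1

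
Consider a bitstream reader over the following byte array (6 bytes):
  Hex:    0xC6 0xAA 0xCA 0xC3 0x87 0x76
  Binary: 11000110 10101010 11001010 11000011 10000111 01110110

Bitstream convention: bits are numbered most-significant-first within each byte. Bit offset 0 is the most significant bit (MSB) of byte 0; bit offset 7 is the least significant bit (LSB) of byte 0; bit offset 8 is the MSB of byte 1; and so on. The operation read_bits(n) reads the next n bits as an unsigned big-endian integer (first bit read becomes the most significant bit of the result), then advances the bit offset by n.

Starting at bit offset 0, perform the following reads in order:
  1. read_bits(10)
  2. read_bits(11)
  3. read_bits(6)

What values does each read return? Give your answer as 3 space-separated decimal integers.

Read 1: bits[0:10] width=10 -> value=794 (bin 1100011010); offset now 10 = byte 1 bit 2; 38 bits remain
Read 2: bits[10:21] width=11 -> value=1369 (bin 10101011001); offset now 21 = byte 2 bit 5; 27 bits remain
Read 3: bits[21:27] width=6 -> value=22 (bin 010110); offset now 27 = byte 3 bit 3; 21 bits remain

Answer: 794 1369 22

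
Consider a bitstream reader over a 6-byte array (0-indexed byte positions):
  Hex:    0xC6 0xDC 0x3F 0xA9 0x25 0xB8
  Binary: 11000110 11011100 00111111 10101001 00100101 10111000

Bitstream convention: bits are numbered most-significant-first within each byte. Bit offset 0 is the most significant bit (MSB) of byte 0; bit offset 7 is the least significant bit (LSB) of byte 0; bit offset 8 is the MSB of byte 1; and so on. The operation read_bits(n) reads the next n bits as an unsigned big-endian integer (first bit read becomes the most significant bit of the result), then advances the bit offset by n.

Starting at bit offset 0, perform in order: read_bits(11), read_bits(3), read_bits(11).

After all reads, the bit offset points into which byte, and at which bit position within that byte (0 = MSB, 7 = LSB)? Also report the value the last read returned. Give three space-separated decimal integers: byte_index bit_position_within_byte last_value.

Answer: 3 1 127

Derivation:
Read 1: bits[0:11] width=11 -> value=1590 (bin 11000110110); offset now 11 = byte 1 bit 3; 37 bits remain
Read 2: bits[11:14] width=3 -> value=7 (bin 111); offset now 14 = byte 1 bit 6; 34 bits remain
Read 3: bits[14:25] width=11 -> value=127 (bin 00001111111); offset now 25 = byte 3 bit 1; 23 bits remain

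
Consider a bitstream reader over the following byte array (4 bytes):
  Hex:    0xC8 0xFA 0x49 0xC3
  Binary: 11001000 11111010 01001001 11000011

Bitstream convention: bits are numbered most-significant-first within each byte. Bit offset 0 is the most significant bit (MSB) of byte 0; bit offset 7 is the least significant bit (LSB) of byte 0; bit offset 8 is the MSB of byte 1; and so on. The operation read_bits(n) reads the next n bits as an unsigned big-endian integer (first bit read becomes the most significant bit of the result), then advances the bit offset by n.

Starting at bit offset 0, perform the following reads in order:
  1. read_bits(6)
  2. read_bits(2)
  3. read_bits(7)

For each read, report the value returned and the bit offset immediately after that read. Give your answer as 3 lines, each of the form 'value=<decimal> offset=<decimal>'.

Answer: value=50 offset=6
value=0 offset=8
value=125 offset=15

Derivation:
Read 1: bits[0:6] width=6 -> value=50 (bin 110010); offset now 6 = byte 0 bit 6; 26 bits remain
Read 2: bits[6:8] width=2 -> value=0 (bin 00); offset now 8 = byte 1 bit 0; 24 bits remain
Read 3: bits[8:15] width=7 -> value=125 (bin 1111101); offset now 15 = byte 1 bit 7; 17 bits remain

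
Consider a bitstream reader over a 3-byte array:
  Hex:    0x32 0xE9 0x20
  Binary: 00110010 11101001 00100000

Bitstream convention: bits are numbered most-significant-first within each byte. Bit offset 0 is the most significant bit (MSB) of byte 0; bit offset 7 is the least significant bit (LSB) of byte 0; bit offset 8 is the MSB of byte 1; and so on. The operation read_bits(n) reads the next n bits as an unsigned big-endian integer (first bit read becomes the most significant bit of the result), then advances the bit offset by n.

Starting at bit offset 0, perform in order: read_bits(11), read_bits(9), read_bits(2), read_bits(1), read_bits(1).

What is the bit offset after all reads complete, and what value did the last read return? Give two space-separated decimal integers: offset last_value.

Read 1: bits[0:11] width=11 -> value=407 (bin 00110010111); offset now 11 = byte 1 bit 3; 13 bits remain
Read 2: bits[11:20] width=9 -> value=146 (bin 010010010); offset now 20 = byte 2 bit 4; 4 bits remain
Read 3: bits[20:22] width=2 -> value=0 (bin 00); offset now 22 = byte 2 bit 6; 2 bits remain
Read 4: bits[22:23] width=1 -> value=0 (bin 0); offset now 23 = byte 2 bit 7; 1 bits remain
Read 5: bits[23:24] width=1 -> value=0 (bin 0); offset now 24 = byte 3 bit 0; 0 bits remain

Answer: 24 0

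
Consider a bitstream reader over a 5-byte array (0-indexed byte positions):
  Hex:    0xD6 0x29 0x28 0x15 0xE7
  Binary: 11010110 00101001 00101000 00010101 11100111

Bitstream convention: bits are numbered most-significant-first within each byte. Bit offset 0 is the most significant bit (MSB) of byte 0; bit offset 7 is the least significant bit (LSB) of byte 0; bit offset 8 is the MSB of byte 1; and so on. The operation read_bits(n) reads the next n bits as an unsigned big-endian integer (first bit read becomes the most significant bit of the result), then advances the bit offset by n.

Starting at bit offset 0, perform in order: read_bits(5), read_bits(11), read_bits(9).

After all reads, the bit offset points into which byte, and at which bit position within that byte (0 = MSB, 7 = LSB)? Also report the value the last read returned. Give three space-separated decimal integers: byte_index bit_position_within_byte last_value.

Read 1: bits[0:5] width=5 -> value=26 (bin 11010); offset now 5 = byte 0 bit 5; 35 bits remain
Read 2: bits[5:16] width=11 -> value=1577 (bin 11000101001); offset now 16 = byte 2 bit 0; 24 bits remain
Read 3: bits[16:25] width=9 -> value=80 (bin 001010000); offset now 25 = byte 3 bit 1; 15 bits remain

Answer: 3 1 80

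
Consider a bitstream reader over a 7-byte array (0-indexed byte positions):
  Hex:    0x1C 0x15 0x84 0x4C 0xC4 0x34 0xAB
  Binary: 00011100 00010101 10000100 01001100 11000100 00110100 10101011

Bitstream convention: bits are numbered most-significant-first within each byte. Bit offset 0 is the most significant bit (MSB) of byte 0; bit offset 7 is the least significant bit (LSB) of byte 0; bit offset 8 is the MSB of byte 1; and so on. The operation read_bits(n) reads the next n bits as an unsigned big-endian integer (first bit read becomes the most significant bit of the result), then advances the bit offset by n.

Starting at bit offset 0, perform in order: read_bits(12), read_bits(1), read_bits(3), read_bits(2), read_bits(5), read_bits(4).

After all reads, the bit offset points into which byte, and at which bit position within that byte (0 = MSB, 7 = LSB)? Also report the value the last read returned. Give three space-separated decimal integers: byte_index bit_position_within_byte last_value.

Answer: 3 3 2

Derivation:
Read 1: bits[0:12] width=12 -> value=449 (bin 000111000001); offset now 12 = byte 1 bit 4; 44 bits remain
Read 2: bits[12:13] width=1 -> value=0 (bin 0); offset now 13 = byte 1 bit 5; 43 bits remain
Read 3: bits[13:16] width=3 -> value=5 (bin 101); offset now 16 = byte 2 bit 0; 40 bits remain
Read 4: bits[16:18] width=2 -> value=2 (bin 10); offset now 18 = byte 2 bit 2; 38 bits remain
Read 5: bits[18:23] width=5 -> value=2 (bin 00010); offset now 23 = byte 2 bit 7; 33 bits remain
Read 6: bits[23:27] width=4 -> value=2 (bin 0010); offset now 27 = byte 3 bit 3; 29 bits remain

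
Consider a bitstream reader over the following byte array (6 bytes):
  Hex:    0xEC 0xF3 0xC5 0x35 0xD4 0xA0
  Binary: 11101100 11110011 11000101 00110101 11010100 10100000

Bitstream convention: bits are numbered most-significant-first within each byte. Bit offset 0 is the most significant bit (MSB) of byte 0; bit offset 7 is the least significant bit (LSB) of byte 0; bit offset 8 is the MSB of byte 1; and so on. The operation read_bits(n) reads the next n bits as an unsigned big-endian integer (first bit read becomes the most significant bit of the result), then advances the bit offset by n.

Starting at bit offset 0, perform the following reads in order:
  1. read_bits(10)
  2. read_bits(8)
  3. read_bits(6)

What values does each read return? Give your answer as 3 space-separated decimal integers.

Read 1: bits[0:10] width=10 -> value=947 (bin 1110110011); offset now 10 = byte 1 bit 2; 38 bits remain
Read 2: bits[10:18] width=8 -> value=207 (bin 11001111); offset now 18 = byte 2 bit 2; 30 bits remain
Read 3: bits[18:24] width=6 -> value=5 (bin 000101); offset now 24 = byte 3 bit 0; 24 bits remain

Answer: 947 207 5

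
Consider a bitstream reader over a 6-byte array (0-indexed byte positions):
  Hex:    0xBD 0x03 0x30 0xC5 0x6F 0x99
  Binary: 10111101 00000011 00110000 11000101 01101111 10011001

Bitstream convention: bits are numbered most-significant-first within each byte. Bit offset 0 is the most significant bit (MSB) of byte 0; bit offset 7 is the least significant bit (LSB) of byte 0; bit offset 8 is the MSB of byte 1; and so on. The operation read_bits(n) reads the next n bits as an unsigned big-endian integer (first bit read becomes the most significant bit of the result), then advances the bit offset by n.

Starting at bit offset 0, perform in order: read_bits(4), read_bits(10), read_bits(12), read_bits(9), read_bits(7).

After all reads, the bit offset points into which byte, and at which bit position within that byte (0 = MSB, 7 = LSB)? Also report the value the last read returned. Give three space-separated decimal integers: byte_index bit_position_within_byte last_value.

Answer: 5 2 62

Derivation:
Read 1: bits[0:4] width=4 -> value=11 (bin 1011); offset now 4 = byte 0 bit 4; 44 bits remain
Read 2: bits[4:14] width=10 -> value=832 (bin 1101000000); offset now 14 = byte 1 bit 6; 34 bits remain
Read 3: bits[14:26] width=12 -> value=3267 (bin 110011000011); offset now 26 = byte 3 bit 2; 22 bits remain
Read 4: bits[26:35] width=9 -> value=43 (bin 000101011); offset now 35 = byte 4 bit 3; 13 bits remain
Read 5: bits[35:42] width=7 -> value=62 (bin 0111110); offset now 42 = byte 5 bit 2; 6 bits remain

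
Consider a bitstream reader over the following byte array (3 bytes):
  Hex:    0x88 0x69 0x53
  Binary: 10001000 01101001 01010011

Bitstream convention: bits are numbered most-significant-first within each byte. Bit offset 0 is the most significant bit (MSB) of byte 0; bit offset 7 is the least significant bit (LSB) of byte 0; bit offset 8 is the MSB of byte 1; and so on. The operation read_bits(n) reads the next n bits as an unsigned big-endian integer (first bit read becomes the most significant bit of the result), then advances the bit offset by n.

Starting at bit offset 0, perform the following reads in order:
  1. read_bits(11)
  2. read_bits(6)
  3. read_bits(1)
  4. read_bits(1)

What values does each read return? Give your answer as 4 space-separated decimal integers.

Answer: 1091 18 1 0

Derivation:
Read 1: bits[0:11] width=11 -> value=1091 (bin 10001000011); offset now 11 = byte 1 bit 3; 13 bits remain
Read 2: bits[11:17] width=6 -> value=18 (bin 010010); offset now 17 = byte 2 bit 1; 7 bits remain
Read 3: bits[17:18] width=1 -> value=1 (bin 1); offset now 18 = byte 2 bit 2; 6 bits remain
Read 4: bits[18:19] width=1 -> value=0 (bin 0); offset now 19 = byte 2 bit 3; 5 bits remain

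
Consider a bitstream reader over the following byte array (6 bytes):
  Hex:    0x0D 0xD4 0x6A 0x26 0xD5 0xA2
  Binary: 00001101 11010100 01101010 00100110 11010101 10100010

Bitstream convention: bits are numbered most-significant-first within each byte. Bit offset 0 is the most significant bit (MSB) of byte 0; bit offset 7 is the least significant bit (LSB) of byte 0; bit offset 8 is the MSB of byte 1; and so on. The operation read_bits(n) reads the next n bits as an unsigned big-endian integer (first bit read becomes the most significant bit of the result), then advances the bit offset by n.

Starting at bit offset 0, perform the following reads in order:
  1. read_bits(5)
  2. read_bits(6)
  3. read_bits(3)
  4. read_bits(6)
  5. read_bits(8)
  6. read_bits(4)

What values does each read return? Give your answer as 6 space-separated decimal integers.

Answer: 1 46 5 6 162 6

Derivation:
Read 1: bits[0:5] width=5 -> value=1 (bin 00001); offset now 5 = byte 0 bit 5; 43 bits remain
Read 2: bits[5:11] width=6 -> value=46 (bin 101110); offset now 11 = byte 1 bit 3; 37 bits remain
Read 3: bits[11:14] width=3 -> value=5 (bin 101); offset now 14 = byte 1 bit 6; 34 bits remain
Read 4: bits[14:20] width=6 -> value=6 (bin 000110); offset now 20 = byte 2 bit 4; 28 bits remain
Read 5: bits[20:28] width=8 -> value=162 (bin 10100010); offset now 28 = byte 3 bit 4; 20 bits remain
Read 6: bits[28:32] width=4 -> value=6 (bin 0110); offset now 32 = byte 4 bit 0; 16 bits remain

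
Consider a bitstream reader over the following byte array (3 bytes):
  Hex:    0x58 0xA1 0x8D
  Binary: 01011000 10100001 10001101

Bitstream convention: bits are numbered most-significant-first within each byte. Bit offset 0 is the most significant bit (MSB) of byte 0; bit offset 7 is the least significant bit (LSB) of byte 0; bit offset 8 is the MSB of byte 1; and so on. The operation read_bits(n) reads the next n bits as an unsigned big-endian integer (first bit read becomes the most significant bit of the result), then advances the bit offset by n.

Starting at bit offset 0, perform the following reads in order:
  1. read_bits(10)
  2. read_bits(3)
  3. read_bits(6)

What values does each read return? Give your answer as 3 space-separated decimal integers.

Answer: 354 4 12

Derivation:
Read 1: bits[0:10] width=10 -> value=354 (bin 0101100010); offset now 10 = byte 1 bit 2; 14 bits remain
Read 2: bits[10:13] width=3 -> value=4 (bin 100); offset now 13 = byte 1 bit 5; 11 bits remain
Read 3: bits[13:19] width=6 -> value=12 (bin 001100); offset now 19 = byte 2 bit 3; 5 bits remain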